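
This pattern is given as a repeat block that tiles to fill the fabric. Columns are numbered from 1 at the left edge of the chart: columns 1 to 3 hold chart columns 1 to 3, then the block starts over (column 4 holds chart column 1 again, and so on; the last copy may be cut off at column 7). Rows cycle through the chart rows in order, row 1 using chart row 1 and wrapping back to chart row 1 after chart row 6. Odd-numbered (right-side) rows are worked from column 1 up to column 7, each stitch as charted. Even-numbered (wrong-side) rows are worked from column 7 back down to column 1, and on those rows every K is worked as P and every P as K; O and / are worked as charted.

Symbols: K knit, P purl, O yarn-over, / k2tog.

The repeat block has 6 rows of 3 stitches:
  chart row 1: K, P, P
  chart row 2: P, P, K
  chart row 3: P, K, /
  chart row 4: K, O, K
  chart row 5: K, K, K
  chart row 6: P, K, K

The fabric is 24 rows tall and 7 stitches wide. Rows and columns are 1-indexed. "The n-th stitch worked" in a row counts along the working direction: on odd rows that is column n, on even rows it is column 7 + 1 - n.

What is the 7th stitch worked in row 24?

Row 24 uses chart row ((24-1) mod 6)+1 = 6. Row 24 is even, so WS.
Chart row 6 tiled across columns 1-7: P K K P K K P
Wrong side: read the tiled row from column 7 down to 1 and exchange K with P (leave O, /).
Row 24 as worked: K P P K P P K
Stitch 7 in working order -> K

== STITCH ==
K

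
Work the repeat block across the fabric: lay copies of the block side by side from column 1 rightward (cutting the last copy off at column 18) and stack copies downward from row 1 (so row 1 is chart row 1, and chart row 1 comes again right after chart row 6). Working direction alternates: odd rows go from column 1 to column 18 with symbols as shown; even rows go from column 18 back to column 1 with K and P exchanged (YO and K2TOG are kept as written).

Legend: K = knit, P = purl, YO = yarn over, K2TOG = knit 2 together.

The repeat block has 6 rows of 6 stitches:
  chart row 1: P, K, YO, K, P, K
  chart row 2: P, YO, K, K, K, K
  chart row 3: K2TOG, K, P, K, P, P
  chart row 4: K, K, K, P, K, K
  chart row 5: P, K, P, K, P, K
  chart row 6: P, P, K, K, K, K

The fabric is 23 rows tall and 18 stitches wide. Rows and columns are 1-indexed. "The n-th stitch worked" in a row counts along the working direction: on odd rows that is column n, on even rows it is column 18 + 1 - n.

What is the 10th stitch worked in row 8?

Stitch:
P

Derivation:
Row 8 uses chart row ((8-1) mod 6)+1 = 2. Row 8 is even, so WS.
Chart row 2 tiled across columns 1-18: P YO K K K K P YO K K K K P YO K K K K
WS row: flip the tiled sequence (start at column 18) and apply K<->P; YO and K2TOG stay.
Row 8 as worked: P P P P YO K P P P P YO K P P P P YO K
The 10th stitch worked is P.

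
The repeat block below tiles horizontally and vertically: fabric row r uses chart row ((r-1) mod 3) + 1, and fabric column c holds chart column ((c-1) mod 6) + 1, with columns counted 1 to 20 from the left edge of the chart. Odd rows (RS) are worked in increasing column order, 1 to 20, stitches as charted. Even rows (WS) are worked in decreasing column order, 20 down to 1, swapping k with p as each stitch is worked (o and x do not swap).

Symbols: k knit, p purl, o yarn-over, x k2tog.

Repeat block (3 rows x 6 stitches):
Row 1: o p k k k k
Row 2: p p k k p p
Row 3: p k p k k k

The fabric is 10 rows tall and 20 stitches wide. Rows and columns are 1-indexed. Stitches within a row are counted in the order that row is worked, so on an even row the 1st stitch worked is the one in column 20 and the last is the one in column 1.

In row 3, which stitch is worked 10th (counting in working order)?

Stitch:
k

Derivation:
For row 3: chart row = ((3-1) mod 3) + 1 = 3; this is a RS (odd) row.
Chart row 3 tiled across columns 1-20: p k p k k k p k p k k k p k p k k k p k
Right side: take the tiled row as-is (worked left to right from column 1).
Stitch 10 in working order -> k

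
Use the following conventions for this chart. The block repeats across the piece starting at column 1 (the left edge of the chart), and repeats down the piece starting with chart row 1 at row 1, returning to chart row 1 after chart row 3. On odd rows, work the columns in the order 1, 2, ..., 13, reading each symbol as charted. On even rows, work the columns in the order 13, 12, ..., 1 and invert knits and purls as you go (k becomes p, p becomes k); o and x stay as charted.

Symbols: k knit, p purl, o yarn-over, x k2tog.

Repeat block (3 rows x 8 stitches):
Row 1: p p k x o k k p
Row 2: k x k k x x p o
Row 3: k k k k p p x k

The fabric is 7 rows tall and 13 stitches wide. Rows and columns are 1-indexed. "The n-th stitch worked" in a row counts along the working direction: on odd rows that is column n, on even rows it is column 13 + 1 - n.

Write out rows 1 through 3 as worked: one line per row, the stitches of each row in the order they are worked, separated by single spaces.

Row 1: chart row 1, RS - tile across columns 1-13 and work as-is.
Row 2: chart row 2, WS - tiled (columns 1-13): k x k k x x p o k x k k x; work from column 13 back to 1 with k<->p swapped.
Row 3: chart row 3, RS - tile across columns 1-13 and work as-is.

Result:
p p k x o k k p p p k x o
x p p x p o k x x p p x p
k k k k p p x k k k k k p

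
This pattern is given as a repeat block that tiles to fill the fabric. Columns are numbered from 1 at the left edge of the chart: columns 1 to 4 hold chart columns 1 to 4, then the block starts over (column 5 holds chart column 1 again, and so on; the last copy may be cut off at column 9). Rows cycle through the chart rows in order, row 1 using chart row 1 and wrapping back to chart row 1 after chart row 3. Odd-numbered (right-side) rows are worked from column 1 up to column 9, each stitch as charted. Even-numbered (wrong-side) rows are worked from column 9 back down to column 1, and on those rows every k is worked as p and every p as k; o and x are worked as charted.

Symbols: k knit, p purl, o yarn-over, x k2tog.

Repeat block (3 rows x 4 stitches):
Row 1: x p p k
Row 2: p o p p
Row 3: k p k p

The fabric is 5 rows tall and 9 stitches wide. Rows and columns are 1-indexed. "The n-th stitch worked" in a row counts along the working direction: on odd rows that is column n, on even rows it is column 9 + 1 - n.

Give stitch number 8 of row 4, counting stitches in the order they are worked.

== STITCH ==
k

Derivation:
Row 4: (4-1) mod 3 = 0, so use chart row 1. Even row -> WS.
Chart row 1 tiled across columns 1-9: x p p k x p p k x
WS row: flip the tiled sequence (start at column 9) and apply k<->p; o and x stay.
Row 4 as worked: x p k k x p k k x
Counting 8 along the worked row gives k.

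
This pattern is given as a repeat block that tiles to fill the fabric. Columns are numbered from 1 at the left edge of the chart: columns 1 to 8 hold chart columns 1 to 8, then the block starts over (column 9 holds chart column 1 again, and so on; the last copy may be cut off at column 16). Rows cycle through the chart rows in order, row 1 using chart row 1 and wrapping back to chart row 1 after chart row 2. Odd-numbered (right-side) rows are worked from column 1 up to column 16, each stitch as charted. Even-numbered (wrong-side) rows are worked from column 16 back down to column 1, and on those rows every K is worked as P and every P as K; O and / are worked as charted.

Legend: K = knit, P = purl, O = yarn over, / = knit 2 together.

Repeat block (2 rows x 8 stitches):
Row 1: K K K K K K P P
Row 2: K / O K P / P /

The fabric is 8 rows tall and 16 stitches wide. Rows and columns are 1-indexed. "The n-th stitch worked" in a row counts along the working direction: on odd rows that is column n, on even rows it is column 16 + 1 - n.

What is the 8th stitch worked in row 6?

For row 6: chart row = ((6-1) mod 2) + 1 = 2; this is a WS (even) row.
Chart row 2 tiled across columns 1-16: K / O K P / P / K / O K P / P /
Wrong side: read the tiled row from column 16 down to 1 and exchange K with P (leave O, /).
Row 6 as worked: / K / K P O / P / K / K P O / P
The 8th stitch worked is P.

Result:
P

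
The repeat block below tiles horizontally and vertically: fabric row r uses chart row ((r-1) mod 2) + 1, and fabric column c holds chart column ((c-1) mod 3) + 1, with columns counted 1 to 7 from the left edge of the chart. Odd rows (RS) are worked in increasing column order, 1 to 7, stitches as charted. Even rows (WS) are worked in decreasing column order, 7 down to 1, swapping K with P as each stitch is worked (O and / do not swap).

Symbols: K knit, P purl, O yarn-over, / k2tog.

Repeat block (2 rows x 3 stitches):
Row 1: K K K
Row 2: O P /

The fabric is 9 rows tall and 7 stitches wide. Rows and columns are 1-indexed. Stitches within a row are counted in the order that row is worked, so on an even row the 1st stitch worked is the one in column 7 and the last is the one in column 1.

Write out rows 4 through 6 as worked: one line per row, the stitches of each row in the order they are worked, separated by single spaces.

Rows as worked:
O / K O / K O
K K K K K K K
O / K O / K O

Derivation:
Row 4: chart row 2, WS - tiled (columns 1-7): O P / O P / O; work from column 7 back to 1 with K<->P swapped.
Row 5: chart row 1, RS - tile across columns 1-7 and work as-is.
Row 6: chart row 2, WS - tiled (columns 1-7): O P / O P / O; work from column 7 back to 1 with K<->P swapped.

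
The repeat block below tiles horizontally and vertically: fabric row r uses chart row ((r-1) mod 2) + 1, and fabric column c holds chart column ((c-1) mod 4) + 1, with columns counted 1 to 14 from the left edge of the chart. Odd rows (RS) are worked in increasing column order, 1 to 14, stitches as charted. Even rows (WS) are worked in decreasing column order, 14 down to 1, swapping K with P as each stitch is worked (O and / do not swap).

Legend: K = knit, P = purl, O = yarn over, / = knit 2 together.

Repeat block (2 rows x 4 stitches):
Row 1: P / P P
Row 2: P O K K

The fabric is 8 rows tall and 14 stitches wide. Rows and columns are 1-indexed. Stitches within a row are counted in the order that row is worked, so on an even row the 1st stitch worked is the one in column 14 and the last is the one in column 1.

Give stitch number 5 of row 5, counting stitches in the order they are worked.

Row 5: (5-1) mod 2 = 0, so use chart row 1. Odd row -> RS.
Chart row 1 tiled across columns 1-14: P / P P P / P P P / P P P /
RS: work column 1 to column 14, symbols as charted — the tiled row is the row as worked.
The 5th stitch worked is P.

Stitch:
P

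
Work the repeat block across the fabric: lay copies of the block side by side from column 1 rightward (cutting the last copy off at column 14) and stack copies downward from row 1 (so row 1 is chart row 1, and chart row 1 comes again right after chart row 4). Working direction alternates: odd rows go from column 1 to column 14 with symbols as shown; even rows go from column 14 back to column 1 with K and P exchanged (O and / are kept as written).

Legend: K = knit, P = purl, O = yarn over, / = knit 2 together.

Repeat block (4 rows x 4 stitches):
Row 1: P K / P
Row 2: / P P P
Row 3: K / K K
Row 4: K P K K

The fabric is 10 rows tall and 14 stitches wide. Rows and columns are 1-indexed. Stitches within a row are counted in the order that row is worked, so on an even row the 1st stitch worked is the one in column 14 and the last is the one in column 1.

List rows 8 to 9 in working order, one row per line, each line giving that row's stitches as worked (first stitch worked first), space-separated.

== ROWS AS WORKED ==
K P P P K P P P K P P P K P
P K / P P K / P P K / P P K

Derivation:
Row 8: chart row 4, WS - tiled (columns 1-14): K P K K K P K K K P K K K P; work from column 14 back to 1 with K<->P swapped.
Row 9: chart row 1, RS - tile across columns 1-14 and work as-is.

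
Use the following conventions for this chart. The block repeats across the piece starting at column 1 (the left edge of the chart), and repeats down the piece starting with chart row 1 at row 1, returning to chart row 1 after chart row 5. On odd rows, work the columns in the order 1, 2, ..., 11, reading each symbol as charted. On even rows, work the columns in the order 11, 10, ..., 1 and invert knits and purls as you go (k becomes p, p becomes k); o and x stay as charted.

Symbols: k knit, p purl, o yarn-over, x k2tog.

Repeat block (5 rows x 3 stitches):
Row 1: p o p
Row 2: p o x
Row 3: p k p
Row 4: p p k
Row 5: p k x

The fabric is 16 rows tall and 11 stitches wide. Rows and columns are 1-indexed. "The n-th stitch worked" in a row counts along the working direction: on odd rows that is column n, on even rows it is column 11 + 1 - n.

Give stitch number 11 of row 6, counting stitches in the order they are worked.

Row 6 uses chart row ((6-1) mod 5)+1 = 1. Row 6 is even, so WS.
Chart row 1 tiled across columns 1-11: p o p p o p p o p p o
Wrong side: read the tiled row from column 11 down to 1 and exchange k with p (leave o, x).
Row 6 as worked: o k k o k k o k k o k
Counting 11 along the worked row gives k.

Stitch:
k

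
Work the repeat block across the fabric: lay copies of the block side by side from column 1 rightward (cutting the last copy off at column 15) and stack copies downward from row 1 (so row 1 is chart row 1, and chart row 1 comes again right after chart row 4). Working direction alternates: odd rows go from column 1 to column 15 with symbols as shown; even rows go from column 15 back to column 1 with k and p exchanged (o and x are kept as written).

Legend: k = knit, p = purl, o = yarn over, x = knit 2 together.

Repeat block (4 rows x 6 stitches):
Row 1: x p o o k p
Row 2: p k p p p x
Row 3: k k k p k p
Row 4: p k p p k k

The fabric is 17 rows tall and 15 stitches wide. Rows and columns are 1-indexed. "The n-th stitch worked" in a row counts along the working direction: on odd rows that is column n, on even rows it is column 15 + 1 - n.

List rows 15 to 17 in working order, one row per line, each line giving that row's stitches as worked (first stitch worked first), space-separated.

Rows as worked:
k k k p k p k k k p k p k k k
k p k p p k k p k p p k k p k
x p o o k p x p o o k p x p o

Derivation:
Row 15: chart row 3, RS - tile across columns 1-15 and work as-is.
Row 16: chart row 4, WS - tiled (columns 1-15): p k p p k k p k p p k k p k p; work from column 15 back to 1 with k<->p swapped.
Row 17: chart row 1, RS - tile across columns 1-15 and work as-is.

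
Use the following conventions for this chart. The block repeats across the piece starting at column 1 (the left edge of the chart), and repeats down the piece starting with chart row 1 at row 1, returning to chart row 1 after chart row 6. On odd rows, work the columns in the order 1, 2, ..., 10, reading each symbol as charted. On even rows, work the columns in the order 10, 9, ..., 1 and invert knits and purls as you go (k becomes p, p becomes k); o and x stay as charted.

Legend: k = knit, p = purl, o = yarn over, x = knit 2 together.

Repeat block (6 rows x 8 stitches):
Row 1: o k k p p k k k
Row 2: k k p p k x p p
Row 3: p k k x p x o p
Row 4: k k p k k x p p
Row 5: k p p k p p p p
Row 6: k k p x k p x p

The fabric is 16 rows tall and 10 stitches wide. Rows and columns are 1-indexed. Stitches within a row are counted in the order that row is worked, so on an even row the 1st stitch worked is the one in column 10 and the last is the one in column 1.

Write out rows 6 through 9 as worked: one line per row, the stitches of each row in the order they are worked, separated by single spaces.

Row 6: chart row 6, WS - tiled (columns 1-10): k k p x k p x p k k; work from column 10 back to 1 with k<->p swapped.
Row 7: chart row 1, RS - tile across columns 1-10 and work as-is.
Row 8: chart row 2, WS - tiled (columns 1-10): k k p p k x p p k k; work from column 10 back to 1 with k<->p swapped.
Row 9: chart row 3, RS - tile across columns 1-10 and work as-is.

== ROWS AS WORKED ==
p p k x k p x k p p
o k k p p k k k o k
p p k k x p k k p p
p k k x p x o p p k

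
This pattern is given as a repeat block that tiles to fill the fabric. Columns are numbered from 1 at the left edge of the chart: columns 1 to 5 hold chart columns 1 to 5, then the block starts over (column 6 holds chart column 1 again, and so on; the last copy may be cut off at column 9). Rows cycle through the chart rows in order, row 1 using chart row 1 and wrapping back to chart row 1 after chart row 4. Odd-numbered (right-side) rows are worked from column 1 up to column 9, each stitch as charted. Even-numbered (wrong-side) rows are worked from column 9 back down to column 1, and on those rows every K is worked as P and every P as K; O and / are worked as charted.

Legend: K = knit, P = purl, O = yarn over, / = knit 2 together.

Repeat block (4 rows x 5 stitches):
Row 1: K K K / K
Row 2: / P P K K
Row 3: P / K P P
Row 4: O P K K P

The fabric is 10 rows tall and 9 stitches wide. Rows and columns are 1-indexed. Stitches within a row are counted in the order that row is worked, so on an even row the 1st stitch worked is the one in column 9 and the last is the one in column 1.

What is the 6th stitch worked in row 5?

Row 5: (5-1) mod 4 = 0, so use chart row 1. Odd row -> RS.
Chart row 1 tiled across columns 1-9: K K K / K K K K /
Right side: take the tiled row as-is (worked left to right from column 1).
The 6th stitch worked is K.

Result:
K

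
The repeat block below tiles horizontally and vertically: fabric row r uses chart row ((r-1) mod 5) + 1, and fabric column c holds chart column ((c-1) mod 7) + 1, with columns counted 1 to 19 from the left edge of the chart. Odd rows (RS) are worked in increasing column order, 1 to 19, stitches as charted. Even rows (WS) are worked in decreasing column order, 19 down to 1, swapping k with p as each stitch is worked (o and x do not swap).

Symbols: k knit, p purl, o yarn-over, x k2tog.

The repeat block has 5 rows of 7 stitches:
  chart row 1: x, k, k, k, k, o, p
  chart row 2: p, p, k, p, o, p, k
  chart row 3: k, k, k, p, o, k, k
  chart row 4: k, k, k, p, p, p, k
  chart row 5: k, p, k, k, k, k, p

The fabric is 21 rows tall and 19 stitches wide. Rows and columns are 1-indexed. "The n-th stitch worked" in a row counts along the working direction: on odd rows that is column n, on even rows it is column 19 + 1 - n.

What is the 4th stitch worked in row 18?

Result:
p

Derivation:
Row 18 uses chart row ((18-1) mod 5)+1 = 3. Row 18 is even, so WS.
Chart row 3 tiled across columns 1-19: k k k p o k k k k k p o k k k k k p o
WS: work from column 19 back to column 1 (reverse the tiled row), swapping k<->p (o and x unchanged).
Row 18 as worked: o k p p p p p o k p p p p p o k p p p
Counting 4 along the worked row gives p.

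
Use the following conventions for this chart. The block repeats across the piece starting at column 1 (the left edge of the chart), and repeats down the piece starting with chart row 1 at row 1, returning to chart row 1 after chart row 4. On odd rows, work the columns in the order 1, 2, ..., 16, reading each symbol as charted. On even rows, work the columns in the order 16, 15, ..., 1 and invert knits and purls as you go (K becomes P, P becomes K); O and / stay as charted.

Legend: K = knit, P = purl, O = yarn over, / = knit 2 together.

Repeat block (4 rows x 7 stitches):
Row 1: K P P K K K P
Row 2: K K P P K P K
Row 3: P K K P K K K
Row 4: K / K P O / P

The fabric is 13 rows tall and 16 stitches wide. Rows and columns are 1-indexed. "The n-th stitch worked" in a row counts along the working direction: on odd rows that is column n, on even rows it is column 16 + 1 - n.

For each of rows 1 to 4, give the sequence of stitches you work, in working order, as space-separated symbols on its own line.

Rows as worked:
K P P K K K P K P P K K K P K P
P P P K P K K P P P K P K K P P
P K K P K K K P K K P K K K P K
/ P K / O K P / P K / O K P / P

Derivation:
Row 1: chart row 1, RS - tile across columns 1-16 and work as-is.
Row 2: chart row 2, WS - tiled (columns 1-16): K K P P K P K K K P P K P K K K; work from column 16 back to 1 with K<->P swapped.
Row 3: chart row 3, RS - tile across columns 1-16 and work as-is.
Row 4: chart row 4, WS - tiled (columns 1-16): K / K P O / P K / K P O / P K /; work from column 16 back to 1 with K<->P swapped.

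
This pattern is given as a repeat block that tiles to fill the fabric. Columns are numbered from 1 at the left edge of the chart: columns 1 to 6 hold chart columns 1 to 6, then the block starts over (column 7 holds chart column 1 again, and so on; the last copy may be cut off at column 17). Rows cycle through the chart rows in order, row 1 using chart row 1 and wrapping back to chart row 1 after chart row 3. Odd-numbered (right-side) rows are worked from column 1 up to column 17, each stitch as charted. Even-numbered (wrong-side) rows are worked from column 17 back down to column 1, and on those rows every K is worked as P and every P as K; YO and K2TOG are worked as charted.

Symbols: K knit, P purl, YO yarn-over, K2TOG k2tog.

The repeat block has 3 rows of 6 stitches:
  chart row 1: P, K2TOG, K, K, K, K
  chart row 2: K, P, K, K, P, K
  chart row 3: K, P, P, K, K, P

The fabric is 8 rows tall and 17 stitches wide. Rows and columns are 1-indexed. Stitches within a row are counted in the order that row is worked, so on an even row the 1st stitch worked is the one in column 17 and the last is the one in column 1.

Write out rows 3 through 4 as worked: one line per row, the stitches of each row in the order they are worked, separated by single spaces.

Row 3: chart row 3, RS - tile across columns 1-17 and work as-is.
Row 4: chart row 1, WS - tiled (columns 1-17): P K2TOG K K K K P K2TOG K K K K P K2TOG K K K; work from column 17 back to 1 with K<->P swapped.

Rows as worked:
K P P K K P K P P K K P K P P K K
P P P K2TOG K P P P P K2TOG K P P P P K2TOG K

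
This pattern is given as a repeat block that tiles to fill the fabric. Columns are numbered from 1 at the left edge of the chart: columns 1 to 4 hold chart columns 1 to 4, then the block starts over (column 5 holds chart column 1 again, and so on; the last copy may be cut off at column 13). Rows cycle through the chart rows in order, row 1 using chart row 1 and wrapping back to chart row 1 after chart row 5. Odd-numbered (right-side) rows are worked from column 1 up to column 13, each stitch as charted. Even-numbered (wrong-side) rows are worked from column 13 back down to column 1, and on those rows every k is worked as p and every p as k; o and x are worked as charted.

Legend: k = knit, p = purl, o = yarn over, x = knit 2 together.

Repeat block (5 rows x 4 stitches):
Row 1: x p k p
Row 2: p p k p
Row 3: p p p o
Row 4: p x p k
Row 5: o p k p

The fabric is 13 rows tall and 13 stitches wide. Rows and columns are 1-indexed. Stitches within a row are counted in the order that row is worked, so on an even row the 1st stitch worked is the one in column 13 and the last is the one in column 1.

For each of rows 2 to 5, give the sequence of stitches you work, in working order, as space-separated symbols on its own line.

Rows as worked:
k k p k k k p k k k p k k
p p p o p p p o p p p o p
k p k x k p k x k p k x k
o p k p o p k p o p k p o

Derivation:
Row 2: chart row 2, WS - tiled (columns 1-13): p p k p p p k p p p k p p; work from column 13 back to 1 with k<->p swapped.
Row 3: chart row 3, RS - tile across columns 1-13 and work as-is.
Row 4: chart row 4, WS - tiled (columns 1-13): p x p k p x p k p x p k p; work from column 13 back to 1 with k<->p swapped.
Row 5: chart row 5, RS - tile across columns 1-13 and work as-is.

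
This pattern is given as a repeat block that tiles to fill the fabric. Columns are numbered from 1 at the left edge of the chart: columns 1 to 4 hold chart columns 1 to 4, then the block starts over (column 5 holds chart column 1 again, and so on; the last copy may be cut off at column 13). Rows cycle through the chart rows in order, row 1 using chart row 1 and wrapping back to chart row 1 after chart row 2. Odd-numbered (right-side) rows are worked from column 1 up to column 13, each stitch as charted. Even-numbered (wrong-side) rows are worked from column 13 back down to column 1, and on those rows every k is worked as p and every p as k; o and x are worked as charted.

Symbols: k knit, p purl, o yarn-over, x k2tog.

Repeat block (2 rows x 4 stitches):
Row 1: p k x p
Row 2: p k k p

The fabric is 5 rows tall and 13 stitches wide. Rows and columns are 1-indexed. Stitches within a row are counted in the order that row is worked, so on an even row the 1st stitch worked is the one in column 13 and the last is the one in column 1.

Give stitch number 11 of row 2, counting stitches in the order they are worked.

For row 2: chart row = ((2-1) mod 2) + 1 = 2; this is a WS (even) row.
Chart row 2 tiled across columns 1-13: p k k p p k k p p k k p p
Wrong side: read the tiled row from column 13 down to 1 and exchange k with p (leave o, x).
Row 2 as worked: k k p p k k p p k k p p k
Counting 11 along the worked row gives p.

Stitch:
p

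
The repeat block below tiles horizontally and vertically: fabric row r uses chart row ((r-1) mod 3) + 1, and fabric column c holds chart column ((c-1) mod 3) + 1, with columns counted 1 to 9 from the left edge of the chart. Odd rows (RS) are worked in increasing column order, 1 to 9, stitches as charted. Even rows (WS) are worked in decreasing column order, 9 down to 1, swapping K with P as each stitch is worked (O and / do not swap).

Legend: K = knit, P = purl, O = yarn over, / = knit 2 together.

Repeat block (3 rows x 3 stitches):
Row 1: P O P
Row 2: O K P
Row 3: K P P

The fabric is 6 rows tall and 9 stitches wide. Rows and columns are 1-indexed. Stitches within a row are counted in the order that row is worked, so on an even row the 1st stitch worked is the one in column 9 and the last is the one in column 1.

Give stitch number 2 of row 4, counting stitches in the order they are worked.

Row 4: (4-1) mod 3 = 0, so use chart row 1. Even row -> WS.
Chart row 1 tiled across columns 1-9: P O P P O P P O P
WS row: flip the tiled sequence (start at column 9) and apply K<->P; O and / stay.
Row 4 as worked: K O K K O K K O K
Stitch 2 in working order -> O

Result:
O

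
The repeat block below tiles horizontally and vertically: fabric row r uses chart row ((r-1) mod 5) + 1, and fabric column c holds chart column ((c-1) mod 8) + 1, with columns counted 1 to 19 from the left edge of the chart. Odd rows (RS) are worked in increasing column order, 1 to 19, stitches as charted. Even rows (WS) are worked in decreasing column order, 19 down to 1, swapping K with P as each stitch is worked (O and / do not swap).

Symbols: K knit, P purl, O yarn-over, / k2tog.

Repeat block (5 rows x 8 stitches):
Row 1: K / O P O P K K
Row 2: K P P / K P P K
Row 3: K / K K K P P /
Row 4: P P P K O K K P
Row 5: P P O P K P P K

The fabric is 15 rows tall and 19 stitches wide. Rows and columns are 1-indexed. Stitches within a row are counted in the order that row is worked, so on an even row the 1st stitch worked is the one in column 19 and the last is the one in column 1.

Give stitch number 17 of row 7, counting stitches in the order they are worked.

For row 7: chart row = ((7-1) mod 5) + 1 = 2; this is a RS (odd) row.
Chart row 2 tiled across columns 1-19: K P P / K P P K K P P / K P P K K P P
RS row: no reversal, no swap; stitch n worked = column n.
Stitch 17 in working order -> K

Result:
K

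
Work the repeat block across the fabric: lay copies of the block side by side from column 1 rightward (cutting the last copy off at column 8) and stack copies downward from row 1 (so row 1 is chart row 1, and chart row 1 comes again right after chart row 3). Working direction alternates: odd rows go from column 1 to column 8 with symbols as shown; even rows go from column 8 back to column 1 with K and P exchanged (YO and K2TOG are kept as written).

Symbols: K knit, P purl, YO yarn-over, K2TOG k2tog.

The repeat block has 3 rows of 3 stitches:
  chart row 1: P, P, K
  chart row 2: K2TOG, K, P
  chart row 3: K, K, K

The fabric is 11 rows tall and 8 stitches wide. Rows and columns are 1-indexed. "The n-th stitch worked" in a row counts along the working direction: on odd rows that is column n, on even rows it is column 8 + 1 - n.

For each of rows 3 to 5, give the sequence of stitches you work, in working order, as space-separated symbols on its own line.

== ROWS AS WORKED ==
K K K K K K K K
K K P K K P K K
K2TOG K P K2TOG K P K2TOG K

Derivation:
Row 3: chart row 3, RS - tile across columns 1-8 and work as-is.
Row 4: chart row 1, WS - tiled (columns 1-8): P P K P P K P P; work from column 8 back to 1 with K<->P swapped.
Row 5: chart row 2, RS - tile across columns 1-8 and work as-is.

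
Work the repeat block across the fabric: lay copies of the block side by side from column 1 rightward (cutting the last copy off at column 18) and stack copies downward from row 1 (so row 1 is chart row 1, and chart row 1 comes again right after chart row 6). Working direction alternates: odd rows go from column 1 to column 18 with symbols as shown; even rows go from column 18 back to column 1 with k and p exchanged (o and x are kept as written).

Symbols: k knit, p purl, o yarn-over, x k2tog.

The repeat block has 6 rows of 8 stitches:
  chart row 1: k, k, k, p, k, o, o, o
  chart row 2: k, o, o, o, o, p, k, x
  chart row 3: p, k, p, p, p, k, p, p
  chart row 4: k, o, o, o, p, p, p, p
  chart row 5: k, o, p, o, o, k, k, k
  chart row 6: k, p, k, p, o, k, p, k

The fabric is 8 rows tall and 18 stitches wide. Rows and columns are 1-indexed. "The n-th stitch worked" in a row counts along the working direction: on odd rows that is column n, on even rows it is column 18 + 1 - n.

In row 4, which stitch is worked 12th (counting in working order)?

Stitch:
k

Derivation:
Row 4 uses chart row ((4-1) mod 6)+1 = 4. Row 4 is even, so WS.
Chart row 4 tiled across columns 1-18: k o o o p p p p k o o o p p p p k o
WS: work from column 18 back to column 1 (reverse the tiled row), swapping k<->p (o and x unchanged).
Row 4 as worked: o p k k k k o o o p k k k k o o o p
Counting 12 along the worked row gives k.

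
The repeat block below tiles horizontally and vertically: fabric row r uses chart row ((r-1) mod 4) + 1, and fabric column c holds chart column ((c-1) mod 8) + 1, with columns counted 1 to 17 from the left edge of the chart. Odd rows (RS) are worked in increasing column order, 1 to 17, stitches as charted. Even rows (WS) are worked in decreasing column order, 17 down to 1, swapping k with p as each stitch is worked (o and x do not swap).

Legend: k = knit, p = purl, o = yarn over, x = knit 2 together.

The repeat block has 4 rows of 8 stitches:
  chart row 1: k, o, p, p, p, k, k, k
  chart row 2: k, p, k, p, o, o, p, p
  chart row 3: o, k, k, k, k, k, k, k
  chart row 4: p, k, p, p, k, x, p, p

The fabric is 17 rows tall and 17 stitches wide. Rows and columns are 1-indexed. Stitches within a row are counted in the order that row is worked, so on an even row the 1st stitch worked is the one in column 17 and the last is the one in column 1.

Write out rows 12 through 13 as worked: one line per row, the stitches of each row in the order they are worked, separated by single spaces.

Row 12: chart row 4, WS - tiled (columns 1-17): p k p p k x p p p k p p k x p p p; work from column 17 back to 1 with k<->p swapped.
Row 13: chart row 1, RS - tile across columns 1-17 and work as-is.

Result:
k k k x p k k p k k k x p k k p k
k o p p p k k k k o p p p k k k k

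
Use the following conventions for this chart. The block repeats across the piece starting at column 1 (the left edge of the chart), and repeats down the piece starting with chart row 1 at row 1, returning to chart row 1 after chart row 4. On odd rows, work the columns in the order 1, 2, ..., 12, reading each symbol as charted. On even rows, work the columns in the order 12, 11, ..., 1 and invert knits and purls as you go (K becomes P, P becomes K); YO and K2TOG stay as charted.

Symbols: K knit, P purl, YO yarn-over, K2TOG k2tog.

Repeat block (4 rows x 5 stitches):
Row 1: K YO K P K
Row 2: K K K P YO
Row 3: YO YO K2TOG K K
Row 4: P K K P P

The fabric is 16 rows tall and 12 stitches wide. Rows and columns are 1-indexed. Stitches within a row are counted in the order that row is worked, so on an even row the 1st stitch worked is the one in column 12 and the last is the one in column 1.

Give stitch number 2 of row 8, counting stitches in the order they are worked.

For row 8: chart row = ((8-1) mod 4) + 1 = 4; this is a WS (even) row.
Chart row 4 tiled across columns 1-12: P K K P P P K K P P P K
WS: work from column 12 back to column 1 (reverse the tiled row), swapping K<->P (YO and K2TOG unchanged).
Row 8 as worked: P K K K P P K K K P P K
Counting 2 along the worked row gives K.

== STITCH ==
K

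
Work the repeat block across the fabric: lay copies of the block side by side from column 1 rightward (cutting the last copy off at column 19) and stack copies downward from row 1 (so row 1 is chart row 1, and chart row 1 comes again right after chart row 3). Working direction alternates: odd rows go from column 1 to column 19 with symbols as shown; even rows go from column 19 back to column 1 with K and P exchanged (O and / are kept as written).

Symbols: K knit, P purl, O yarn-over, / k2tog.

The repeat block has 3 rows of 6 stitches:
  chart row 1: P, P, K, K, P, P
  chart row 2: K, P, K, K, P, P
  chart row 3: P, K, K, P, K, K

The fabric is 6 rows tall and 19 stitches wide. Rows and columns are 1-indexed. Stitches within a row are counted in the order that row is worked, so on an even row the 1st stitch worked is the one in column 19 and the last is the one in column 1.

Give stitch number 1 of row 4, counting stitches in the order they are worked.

== STITCH ==
K

Derivation:
Row 4 uses chart row ((4-1) mod 3)+1 = 1. Row 4 is even, so WS.
Chart row 1 tiled across columns 1-19: P P K K P P P P K K P P P P K K P P P
Wrong side: read the tiled row from column 19 down to 1 and exchange K with P (leave O, /).
Row 4 as worked: K K K P P K K K K P P K K K K P P K K
The 1st stitch worked is K.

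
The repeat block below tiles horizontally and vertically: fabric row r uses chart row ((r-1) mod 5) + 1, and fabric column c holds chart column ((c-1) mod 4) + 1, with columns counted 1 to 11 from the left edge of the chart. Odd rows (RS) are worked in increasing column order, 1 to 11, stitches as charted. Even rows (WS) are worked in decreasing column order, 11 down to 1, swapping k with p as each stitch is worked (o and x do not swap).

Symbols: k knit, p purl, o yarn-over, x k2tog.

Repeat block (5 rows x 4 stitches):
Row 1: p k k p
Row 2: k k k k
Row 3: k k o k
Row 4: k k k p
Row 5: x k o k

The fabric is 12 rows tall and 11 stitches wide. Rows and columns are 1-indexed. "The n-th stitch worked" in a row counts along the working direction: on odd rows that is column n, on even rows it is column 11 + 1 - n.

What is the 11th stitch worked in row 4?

== STITCH ==
p

Derivation:
Row 4: (4-1) mod 5 = 3, so use chart row 4. Even row -> WS.
Chart row 4 tiled across columns 1-11: k k k p k k k p k k k
WS: work from column 11 back to column 1 (reverse the tiled row), swapping k<->p (o and x unchanged).
Row 4 as worked: p p p k p p p k p p p
Stitch 11 in working order -> p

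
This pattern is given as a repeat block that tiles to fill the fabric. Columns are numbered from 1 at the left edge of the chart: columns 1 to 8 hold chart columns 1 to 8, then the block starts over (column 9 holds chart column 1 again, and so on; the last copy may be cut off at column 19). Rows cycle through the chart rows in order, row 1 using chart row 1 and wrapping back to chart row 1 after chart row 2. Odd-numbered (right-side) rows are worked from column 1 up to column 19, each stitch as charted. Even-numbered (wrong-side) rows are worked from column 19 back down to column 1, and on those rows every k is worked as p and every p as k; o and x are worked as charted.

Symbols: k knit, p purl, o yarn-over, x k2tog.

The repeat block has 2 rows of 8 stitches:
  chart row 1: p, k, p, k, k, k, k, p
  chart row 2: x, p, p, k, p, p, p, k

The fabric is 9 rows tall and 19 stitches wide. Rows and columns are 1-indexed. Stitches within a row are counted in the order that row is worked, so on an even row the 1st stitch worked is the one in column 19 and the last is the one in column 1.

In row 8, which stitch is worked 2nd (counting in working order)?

Row 8: (8-1) mod 2 = 1, so use chart row 2. Even row -> WS.
Chart row 2 tiled across columns 1-19: x p p k p p p k x p p k p p p k x p p
Wrong side: read the tiled row from column 19 down to 1 and exchange k with p (leave o, x).
Row 8 as worked: k k x p k k k p k k x p k k k p k k x
The 2nd stitch worked is k.

Result:
k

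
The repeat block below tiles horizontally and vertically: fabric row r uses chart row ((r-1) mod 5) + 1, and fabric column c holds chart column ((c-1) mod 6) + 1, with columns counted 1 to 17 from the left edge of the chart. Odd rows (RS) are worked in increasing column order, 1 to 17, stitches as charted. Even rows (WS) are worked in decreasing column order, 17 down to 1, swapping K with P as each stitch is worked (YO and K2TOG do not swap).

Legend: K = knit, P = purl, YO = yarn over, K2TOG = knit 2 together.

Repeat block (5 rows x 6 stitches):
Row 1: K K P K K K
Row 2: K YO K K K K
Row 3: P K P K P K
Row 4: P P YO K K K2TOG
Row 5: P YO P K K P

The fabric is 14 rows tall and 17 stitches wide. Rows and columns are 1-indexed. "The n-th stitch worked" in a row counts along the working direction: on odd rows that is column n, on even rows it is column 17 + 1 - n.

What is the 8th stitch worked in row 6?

Stitch:
P

Derivation:
For row 6: chart row = ((6-1) mod 5) + 1 = 1; this is a WS (even) row.
Chart row 1 tiled across columns 1-17: K K P K K K K K P K K K K K P K K
Wrong side: read the tiled row from column 17 down to 1 and exchange K with P (leave YO, K2TOG).
Row 6 as worked: P P K P P P P P K P P P P P K P P
The 8th stitch worked is P.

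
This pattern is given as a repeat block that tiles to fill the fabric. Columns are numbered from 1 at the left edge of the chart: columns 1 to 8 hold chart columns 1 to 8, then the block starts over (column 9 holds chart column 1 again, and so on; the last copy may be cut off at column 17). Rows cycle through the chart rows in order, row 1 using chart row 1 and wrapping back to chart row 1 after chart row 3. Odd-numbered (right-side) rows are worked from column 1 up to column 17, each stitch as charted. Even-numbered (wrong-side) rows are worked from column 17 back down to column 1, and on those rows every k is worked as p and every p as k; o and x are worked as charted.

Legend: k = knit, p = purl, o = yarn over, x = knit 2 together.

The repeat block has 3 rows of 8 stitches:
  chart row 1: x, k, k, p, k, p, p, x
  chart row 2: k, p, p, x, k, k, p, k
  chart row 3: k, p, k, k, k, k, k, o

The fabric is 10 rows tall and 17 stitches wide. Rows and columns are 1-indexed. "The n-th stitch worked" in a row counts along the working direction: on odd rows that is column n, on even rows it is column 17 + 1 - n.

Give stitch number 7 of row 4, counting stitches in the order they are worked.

== STITCH ==
p

Derivation:
For row 4: chart row = ((4-1) mod 3) + 1 = 1; this is a WS (even) row.
Chart row 1 tiled across columns 1-17: x k k p k p p x x k k p k p p x x
Wrong side: read the tiled row from column 17 down to 1 and exchange k with p (leave o, x).
Row 4 as worked: x x k k p k p p x x k k p k p p x
Stitch 7 in working order -> p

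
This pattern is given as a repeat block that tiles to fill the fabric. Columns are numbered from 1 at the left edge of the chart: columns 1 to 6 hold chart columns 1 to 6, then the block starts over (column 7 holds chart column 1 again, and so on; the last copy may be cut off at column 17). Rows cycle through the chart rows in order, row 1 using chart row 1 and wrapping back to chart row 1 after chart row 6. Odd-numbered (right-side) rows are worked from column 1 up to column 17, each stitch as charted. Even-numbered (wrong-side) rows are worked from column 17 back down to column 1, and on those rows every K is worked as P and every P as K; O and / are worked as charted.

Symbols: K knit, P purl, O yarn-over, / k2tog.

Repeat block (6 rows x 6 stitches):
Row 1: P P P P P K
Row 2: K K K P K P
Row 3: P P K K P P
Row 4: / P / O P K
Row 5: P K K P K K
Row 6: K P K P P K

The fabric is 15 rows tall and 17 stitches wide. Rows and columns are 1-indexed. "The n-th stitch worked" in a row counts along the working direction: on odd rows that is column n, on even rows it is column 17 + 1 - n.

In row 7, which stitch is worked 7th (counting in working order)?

Stitch:
P

Derivation:
Row 7: (7-1) mod 6 = 0, so use chart row 1. Odd row -> RS.
Chart row 1 tiled across columns 1-17: P P P P P K P P P P P K P P P P P
RS row: no reversal, no swap; stitch n worked = column n.
The 7th stitch worked is P.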